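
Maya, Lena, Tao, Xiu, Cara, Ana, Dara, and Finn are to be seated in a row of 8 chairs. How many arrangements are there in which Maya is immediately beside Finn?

Treat {Maya, Finn} as a single unit. There are 7 units to order, and the pair itself can be ordered 2 ways.
So the count is 2·(7)! = 10080.

10080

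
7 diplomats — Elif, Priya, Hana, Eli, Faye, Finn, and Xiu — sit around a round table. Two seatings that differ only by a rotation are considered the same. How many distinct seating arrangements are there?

720

Seat Elif anywhere (absorbing the rotational symmetry), then permute the other 6: (6)! = 720.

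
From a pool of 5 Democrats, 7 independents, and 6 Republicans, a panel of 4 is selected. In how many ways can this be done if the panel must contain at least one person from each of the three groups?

1575

Total 4-person selections from all 18: C(18,4) = 3060.
Subtract selections that omit an entire group: no Democrats → C(13,4) = 715; no independents → C(11,4) = 330; no Republicans → C(12,4) = 495.
Add back selections omitting two groups (i.e. drawn from a single group): C(5,4) + C(7,4) + C(6,4) = 55.
By inclusion–exclusion: 3060 − 1540 + 55 = 1575.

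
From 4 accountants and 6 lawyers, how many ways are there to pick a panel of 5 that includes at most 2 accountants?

186

Split by how many accountants are chosen (0 through 2).
Sum: C(4,0)·C(6,5) + C(4,1)·C(6,4) + C(4,2)·C(6,3) = 6 + 60 + 120 = 186.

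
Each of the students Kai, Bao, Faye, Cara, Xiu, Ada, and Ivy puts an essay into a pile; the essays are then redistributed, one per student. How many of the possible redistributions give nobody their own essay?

1854

Let Aᵢ be the assignments in which student i gets their own essay. We want the size of the complement of A₁∪…∪A_7.
By inclusion–exclusion this is Σ_{j=0}^{7} (−1)^j C(7,j)·(7−j)!.
Computing: 5040 − 5040 + 2520 − 840 + 210 − 42 + 7 − 1 = 1854.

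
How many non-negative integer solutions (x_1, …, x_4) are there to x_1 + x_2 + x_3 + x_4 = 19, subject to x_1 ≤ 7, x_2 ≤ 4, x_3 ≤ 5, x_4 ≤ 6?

20

By stars and bars, unrestricted non-negative solutions to x_1+…+x_4 = 19 number C(19+3,3) = 1540.
Subtract solutions that violate a single cap (substitute x_i' = x_i − (cap_i+1)): x_1 ≥ 8 gives C(14,3) = 364; x_2 ≥ 5 gives C(17,3) = 680; x_3 ≥ 6 gives C(16,3) = 560; x_4 ≥ 7 gives C(15,3) = 455. Together 2059.
Add back pairs where two caps are both exceeded: 84 + 56 + 35 + 165 + 120 + 84 = 544.
Subtract triples: 1 + 0 + 0 + 4 = 5.
By inclusion–exclusion the count is 1540 − 2059 + 544 − 5 = 20.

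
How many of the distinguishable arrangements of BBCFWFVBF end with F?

3360

Fix F in the last position and arrange the remaining 8 letters.
Those 8 letters have B appearing 3 times and F appearing twice, giving (8)!/(3!·2!) = 3360.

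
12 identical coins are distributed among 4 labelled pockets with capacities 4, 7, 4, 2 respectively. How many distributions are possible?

44

Ignoring the caps, the number of non-negative solutions to x_1+…+x_4 = 12 is C(15,3) = 455.
Subtract solutions that violate a single cap (substitute x_i' = x_i − (cap_i+1)): x_1 ≥ 5 gives C(10,3) = 120; x_2 ≥ 8 gives C(7,3) = 35; x_3 ≥ 5 gives C(10,3) = 120; x_4 ≥ 3 gives C(12,3) = 220. Together 495.
Add back pairs where two caps are both exceeded: 0 + 10 + 35 + 0 + 4 + 35 = 84.
By inclusion–exclusion the count is 455 − 495 + 84 = 44.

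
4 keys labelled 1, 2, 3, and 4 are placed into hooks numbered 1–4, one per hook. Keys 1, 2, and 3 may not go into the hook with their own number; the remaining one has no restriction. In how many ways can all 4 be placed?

Let Aᵢ (for i ∈ {1, 2, 3}) be the placements that put key i in its forbidden hook. Any j of these fix j positions, leaving (4−j)! ways to fill the rest, and there are C(3,j) ways to pick which j.
By inclusion–exclusion, the number of valid placements is Σ_{j=0}^{3} (−1)^j C(3,j)·(4−j)!.
Computing: 24 − 18 + 6 − 1 = 11.

11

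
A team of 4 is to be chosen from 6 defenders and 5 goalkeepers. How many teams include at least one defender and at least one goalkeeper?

With no constraint there are C(11,4) = 330 possible selections.
Selections missing a whole group: no defenders → C(5,4) = 5; no goalkeepers → C(6,4) = 15.
Both groups omitted at once is impossible, so 330 − 20 = 310.

310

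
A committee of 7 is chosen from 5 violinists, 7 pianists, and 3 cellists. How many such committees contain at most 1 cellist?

Split by how many cellists are chosen (0 through 1).
Sum: C(3,0)·C(12,7) + C(3,1)·C(12,6) = 792 + 2772 = 3564.

3564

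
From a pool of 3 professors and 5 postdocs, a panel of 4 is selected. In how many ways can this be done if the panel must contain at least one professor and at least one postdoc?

Total 4-person selections from all 8: C(8,4) = 70.
Subtract selections that omit an entire group: no professors → C(5,4) = 5; no postdocs → C(3,4) = 0.
Both groups omitted at once is impossible, so 70 − 5 = 65.

65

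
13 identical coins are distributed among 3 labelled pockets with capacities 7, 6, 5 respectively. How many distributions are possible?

21

By stars and bars, unrestricted non-negative solutions to x_1+…+x_3 = 13 number C(13+2,2) = 105.
Subtract solutions that violate a single cap (substitute x_i' = x_i − (cap_i+1)): x_1 ≥ 8 gives C(7,2) = 21; x_2 ≥ 7 gives C(8,2) = 28; x_3 ≥ 6 gives C(9,2) = 36. Together 85.
Add back pairs where two caps are both exceeded: 0 + 0 + 1 = 1.
By inclusion–exclusion the count is 105 − 85 + 1 = 21.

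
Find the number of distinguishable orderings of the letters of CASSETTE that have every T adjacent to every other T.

1260

Treat the 2 copies of T as a single block. The multiset to arrange is then {TT, A, C, E, E, S, S}, 7 items in all.
That gives (7)!/(2!·2!) = 1260 arrangements.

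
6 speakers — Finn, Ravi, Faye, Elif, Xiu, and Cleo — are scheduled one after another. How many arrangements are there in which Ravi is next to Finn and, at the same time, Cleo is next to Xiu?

96

Treat {Ravi,Finn} as one block (2 orders) and {Cleo,Xiu} as another (2 orders).
That leaves 4 units to arrange: 2 × 2 × 4! = 4 × 24 = 96.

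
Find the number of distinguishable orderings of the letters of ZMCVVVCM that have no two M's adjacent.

There are 8!/(3!·2!·2!) = 1680 arrangements of ZMCVVVCM in total.
If the two M's are adjacent, glue them into one block, leaving 7 items to arrange: (7)!/(3!·2!) = 420 ways.
Subtracting, 1680 − 420 = 1260 arrangements keep the M's apart.

1260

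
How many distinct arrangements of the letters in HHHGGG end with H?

Fix H in the last position and arrange the remaining 5 letters.
Those 5 letters have G appearing 3 times and H appearing twice, giving (5)!/(3!·2!) = 10.

10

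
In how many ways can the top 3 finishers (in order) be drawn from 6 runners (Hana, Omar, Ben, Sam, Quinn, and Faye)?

120

There are 6 choices for 1st place, 5 for 2nd, and 4 for 3rd.
That gives 6 × 5 × 4 = 120.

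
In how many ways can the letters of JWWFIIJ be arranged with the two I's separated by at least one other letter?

Total arrangements of JWWFIIJ: 7!/(2!·2!·2!) = 630.
Arrangements with the I's together: treat II as one letter, giving (6)!/(2!·2!) = 180.
Hence 630 − 180 = 450.

450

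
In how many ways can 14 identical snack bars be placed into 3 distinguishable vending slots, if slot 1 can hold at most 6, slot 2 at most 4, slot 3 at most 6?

Ignoring the caps, the number of non-negative solutions to x_1+…+x_3 = 14 is C(16,2) = 120.
Subtract solutions that violate a single cap (substitute x_i' = x_i − (cap_i+1)): x_1 ≥ 7 gives C(9,2) = 36; x_2 ≥ 5 gives C(11,2) = 55; x_3 ≥ 7 gives C(9,2) = 36. Together 127.
Add back pairs where two caps are both exceeded: 6 + 1 + 6 = 13.
By inclusion–exclusion the count is 120 − 127 + 13 = 6.

6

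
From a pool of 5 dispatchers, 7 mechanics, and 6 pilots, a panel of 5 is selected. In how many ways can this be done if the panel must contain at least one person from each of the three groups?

With no constraint there are C(18,5) = 8568 possible selections.
Selections missing a whole group: no dispatchers → C(13,5) = 1287; no mechanics → C(11,5) = 462; no pilots → C(12,5) = 792.
Add back selections omitting two groups (i.e. drawn from a single group): C(5,5) + C(7,5) + C(6,5) = 28.
By inclusion–exclusion: 8568 − 2541 + 28 = 6055.

6055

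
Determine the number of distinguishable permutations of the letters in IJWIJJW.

IJWIJJW has 7 letters with I appearing twice, J appearing 3 times, and W appearing twice.
So there are 7! / (3!·2!·2!) = 210 distinguishable arrangements.

210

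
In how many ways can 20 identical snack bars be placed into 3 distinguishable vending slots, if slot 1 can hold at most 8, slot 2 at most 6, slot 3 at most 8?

6

Ignoring the caps, the number of non-negative solutions to x_1+…+x_3 = 20 is C(22,2) = 231.
Subtract solutions that violate a single cap (substitute x_i' = x_i − (cap_i+1)): x_1 ≥ 9 gives C(13,2) = 78; x_2 ≥ 7 gives C(15,2) = 105; x_3 ≥ 9 gives C(13,2) = 78. Together 261.
Add back pairs where two caps are both exceeded: 15 + 6 + 15 = 36.
By inclusion–exclusion the count is 231 − 261 + 36 = 6.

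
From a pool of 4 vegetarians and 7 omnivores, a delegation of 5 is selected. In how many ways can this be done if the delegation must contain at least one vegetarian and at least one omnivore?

Total 5-person selections from all 11: C(11,5) = 462.
Subtract selections that omit an entire group: no vegetarians → C(7,5) = 21; no omnivores → C(4,5) = 0.
Both groups omitted at once is impossible, so 462 − 21 = 441.

441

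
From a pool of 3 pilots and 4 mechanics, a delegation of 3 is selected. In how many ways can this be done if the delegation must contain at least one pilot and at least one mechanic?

Unrestricted: C(7,3) = 35 ways to pick any 3 of the 7.
Selections missing a whole group: no pilots → C(4,3) = 4; no mechanics → C(3,3) = 1.
Both groups omitted at once is impossible, so 35 − 5 = 30.

30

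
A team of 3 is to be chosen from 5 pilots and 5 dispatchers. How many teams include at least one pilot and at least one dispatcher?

100

With no constraint there are C(10,3) = 120 possible selections.
Subtract selections that omit an entire group: no pilots → C(5,3) = 10; no dispatchers → C(5,3) = 10.
Both groups omitted at once is impossible, so 120 − 20 = 100.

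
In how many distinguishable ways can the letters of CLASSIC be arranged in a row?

1260

CLASSIC has 7 letters with C appearing twice and S appearing twice.
So there are 7! / (2!·2!) = 1260 distinguishable arrangements.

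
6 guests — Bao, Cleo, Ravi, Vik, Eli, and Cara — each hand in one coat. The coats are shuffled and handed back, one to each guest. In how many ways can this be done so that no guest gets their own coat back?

Count assignments avoiding every fixed point. For any j of the 6 guests fixed to their own coat, the other 6−j can be arranged in (6−j)! ways.
By inclusion–exclusion this is Σ_{j=0}^{6} (−1)^j C(6,j)·(6−j)!.
Computing: 720 − 720 + 360 − 120 + 30 − 6 + 1 = 265.

265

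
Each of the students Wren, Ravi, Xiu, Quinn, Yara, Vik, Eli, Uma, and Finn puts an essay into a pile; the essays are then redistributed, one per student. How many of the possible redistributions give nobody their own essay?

This is the derangement count D_9: permutations of 9 items with no fixed point.
By inclusion–exclusion this is Σ_{j=0}^{9} (−1)^j C(9,j)·(9−j)!.
Computing: 362880 − 362880 + 181440 − 60480 + 15120 − 3024 + 504 − 72 + 9 − 1 = 133496.

133496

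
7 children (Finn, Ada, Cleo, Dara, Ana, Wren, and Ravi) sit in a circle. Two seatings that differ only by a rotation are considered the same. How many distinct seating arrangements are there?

720

Seat Finn anywhere (absorbing the rotational symmetry), then permute the other 6: (6)! = 720.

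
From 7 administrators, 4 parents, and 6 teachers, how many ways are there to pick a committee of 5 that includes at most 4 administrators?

Split by how many administrators are chosen (0 through 4).
Sum: C(7,0)·C(10,5) + C(7,1)·C(10,4) + C(7,2)·C(10,3) + C(7,3)·C(10,2) + C(7,4)·C(10,1) = 252 + 1470 + 2520 + 1575 + 350 = 6167.

6167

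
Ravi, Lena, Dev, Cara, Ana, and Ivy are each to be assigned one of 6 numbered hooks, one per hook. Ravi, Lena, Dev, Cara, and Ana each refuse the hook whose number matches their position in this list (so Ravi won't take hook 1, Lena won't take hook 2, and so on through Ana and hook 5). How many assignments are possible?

Let Aᵢ (for 1 ≤ i ≤ 5) be the placements that put person i in their forbidden hook. Any j of these fix j positions, leaving (6−j)! ways to fill the rest, and there are C(5,j) ways to pick which j.
By inclusion–exclusion, the number of valid placements is Σ_{j=0}^{5} (−1)^j C(5,j)·(6−j)!.
Computing: 720 − 600 + 240 − 60 + 10 − 1 = 309.

309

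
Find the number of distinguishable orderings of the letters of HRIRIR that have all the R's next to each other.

Treat the 3 copies of R as a single block. The multiset to arrange is then {RRR, H, I, I}, 4 items in all.
That gives (4)!/(2!) = 12 arrangements.

12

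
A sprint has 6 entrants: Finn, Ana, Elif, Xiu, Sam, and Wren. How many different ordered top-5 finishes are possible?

This is an ordered selection of 5 from 6: P(6,5).
That gives 6 × 5 × 4 × 3 × 2 = 720.

720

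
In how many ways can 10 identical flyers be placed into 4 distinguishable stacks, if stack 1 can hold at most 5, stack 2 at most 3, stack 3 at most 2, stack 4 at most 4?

30

Ignoring the caps, the number of non-negative solutions to x_1+…+x_4 = 10 is C(13,3) = 286.
Subtract solutions that violate a single cap (substitute x_i' = x_i − (cap_i+1)): x_1 ≥ 6 gives C(7,3) = 35; x_2 ≥ 4 gives C(9,3) = 84; x_3 ≥ 3 gives C(10,3) = 120; x_4 ≥ 5 gives C(8,3) = 56. Together 295.
Add back pairs where two caps are both exceeded: 1 + 4 + 0 + 20 + 4 + 10 = 39.
By inclusion–exclusion the count is 286 − 295 + 39 = 30.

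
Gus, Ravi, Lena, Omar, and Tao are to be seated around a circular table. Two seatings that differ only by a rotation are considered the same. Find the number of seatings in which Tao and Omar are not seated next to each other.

12

Without the restriction there are (4)! = 24 seatings.
Seatings with Tao beside Omar: treat them as a block with 2 internal orders, giving 2 × (3)! = 12.
Subtracting, 24 − 12 = 12.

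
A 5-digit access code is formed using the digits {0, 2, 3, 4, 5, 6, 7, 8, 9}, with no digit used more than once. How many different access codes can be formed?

Choose and order 5 of the 9 symbols: the first digit has 9 options, the next 8, and so on down to 5.
That product is 9 × 8 × 7 × 6 × 5 = 15120.

15120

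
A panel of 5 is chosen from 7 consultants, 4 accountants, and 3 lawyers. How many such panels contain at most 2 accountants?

1812

Split by how many accountants are chosen (0 through 2).
Sum: C(4,0)·C(10,5) + C(4,1)·C(10,4) + C(4,2)·C(10,3) = 252 + 840 + 720 = 1812.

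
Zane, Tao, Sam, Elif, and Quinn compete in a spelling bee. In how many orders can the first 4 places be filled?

This is an ordered selection of 4 from 5: P(5,4).
That gives 5 × 4 × 3 × 2 = 120.

120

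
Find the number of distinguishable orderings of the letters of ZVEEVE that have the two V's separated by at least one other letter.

40

Total arrangements of ZVEEVE: 6!/(3!·2!) = 60.
If the two V's are adjacent, glue them into one block, leaving 5 items to arrange: (5)!/(3!) = 20 ways.
Subtracting, 60 − 20 = 40 arrangements keep the V's apart.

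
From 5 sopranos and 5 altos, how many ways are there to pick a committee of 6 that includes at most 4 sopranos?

205

Split by how many sopranos are chosen (0 through 4).
Sum: C(5,0)·C(5,6) + C(5,1)·C(5,5) + C(5,2)·C(5,4) + C(5,3)·C(5,3) + C(5,4)·C(5,2) = 0 + 5 + 50 + 100 + 50 = 205.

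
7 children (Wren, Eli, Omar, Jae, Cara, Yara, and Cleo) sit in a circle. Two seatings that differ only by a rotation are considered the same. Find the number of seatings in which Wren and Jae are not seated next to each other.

All circular seatings of 7 people number (6)! = 720.
Those with Wren next to Jae: fuse the pair into one unit and seat 6 units around a circle — 2·(5)! = 240.
Subtracting, 720 − 240 = 480.

480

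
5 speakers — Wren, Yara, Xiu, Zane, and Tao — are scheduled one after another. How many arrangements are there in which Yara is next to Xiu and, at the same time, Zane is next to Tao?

24

Treat {Yara,Xiu} as one block (2 orders) and {Zane,Tao} as another (2 orders).
That leaves 3 units to arrange: 2 × 2 × 3! = 4 × 6 = 24.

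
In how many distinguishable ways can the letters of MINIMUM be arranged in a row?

Letter multiplicities in MINIMUM: I×2, M×3, N×1, U×1.
The number of distinct arrangements is 7!/(3!·2!) = 5040/12 = 420.

420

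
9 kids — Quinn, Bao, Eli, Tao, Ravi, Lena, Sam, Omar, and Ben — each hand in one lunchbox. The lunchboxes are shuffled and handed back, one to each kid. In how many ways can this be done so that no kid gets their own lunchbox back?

133496

This is the derangement count D_9: permutations of 9 items with no fixed point.
By inclusion–exclusion this is Σ_{j=0}^{9} (−1)^j C(9,j)·(9−j)!.
Computing: 362880 − 362880 + 181440 − 60480 + 15120 − 3024 + 504 − 72 + 9 − 1 = 133496.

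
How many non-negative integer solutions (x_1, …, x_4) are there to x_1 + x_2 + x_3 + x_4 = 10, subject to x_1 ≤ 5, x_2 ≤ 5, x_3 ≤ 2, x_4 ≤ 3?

42

Without the upper bounds there are C(13,3) = 286 ways to split 10 among 4 variables.
Subtract solutions that violate a single cap (substitute x_i' = x_i − (cap_i+1)): x_1 ≥ 6 gives C(7,3) = 35; x_2 ≥ 6 gives C(7,3) = 35; x_3 ≥ 3 gives C(10,3) = 120; x_4 ≥ 4 gives C(9,3) = 84. Together 274.
Add back pairs where two caps are both exceeded: 0 + 4 + 1 + 4 + 1 + 20 = 30.
By inclusion–exclusion the count is 286 − 274 + 30 = 42.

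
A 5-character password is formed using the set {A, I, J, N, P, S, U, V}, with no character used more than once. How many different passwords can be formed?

This is a permutation of 5 out of 8: P(8,5) = 8!/3!.
That product is 8 × 7 × 6 × 5 × 4 = 6720.

6720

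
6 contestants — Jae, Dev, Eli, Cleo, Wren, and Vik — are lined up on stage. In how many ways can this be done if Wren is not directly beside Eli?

Of the 6! = 720 arrangements, those with Wren and Eli adjacent number 2 × 5! = 240 (treat the pair as a block with 2 internal orders).
So 720 − 240 = 480 arrangements keep them apart.

480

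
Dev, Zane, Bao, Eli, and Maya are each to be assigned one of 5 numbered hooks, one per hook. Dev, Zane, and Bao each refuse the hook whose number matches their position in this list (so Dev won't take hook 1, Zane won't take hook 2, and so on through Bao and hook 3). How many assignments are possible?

Let Aᵢ (for i ∈ {1, 2, 3}) be the placements that put person i in their forbidden hook. Any j of these fix j positions, leaving (5−j)! ways to fill the rest, and there are C(3,j) ways to pick which j.
By inclusion–exclusion, the number of valid placements is Σ_{j=0}^{3} (−1)^j C(3,j)·(5−j)!.
Computing: 120 − 72 + 18 − 2 = 64.

64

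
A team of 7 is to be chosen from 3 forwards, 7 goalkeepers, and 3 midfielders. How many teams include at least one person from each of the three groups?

1477

With no constraint there are C(13,7) = 1716 possible selections.
Selections missing a whole group: no forwards → C(10,7) = 120; no goalkeepers → C(6,7) = 0; no midfielders → C(10,7) = 120.
Add back selections omitting two groups (i.e. drawn from a single group): C(3,7) + C(7,7) + C(3,7) = 1.
By inclusion–exclusion: 1716 − 240 + 1 = 1477.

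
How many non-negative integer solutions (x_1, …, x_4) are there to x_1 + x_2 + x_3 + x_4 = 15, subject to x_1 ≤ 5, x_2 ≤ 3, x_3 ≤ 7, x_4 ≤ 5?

Without the upper bounds there are C(18,3) = 816 ways to split 15 among 4 variables.
Subtract solutions that violate a single cap (substitute x_i' = x_i − (cap_i+1)): x_1 ≥ 6 gives C(12,3) = 220; x_2 ≥ 4 gives C(14,3) = 364; x_3 ≥ 8 gives C(10,3) = 120; x_4 ≥ 6 gives C(12,3) = 220. Together 924.
Add back pairs where two caps are both exceeded: 56 + 4 + 20 + 20 + 56 + 4 = 160.
By inclusion–exclusion the count is 816 − 924 + 160 = 52.

52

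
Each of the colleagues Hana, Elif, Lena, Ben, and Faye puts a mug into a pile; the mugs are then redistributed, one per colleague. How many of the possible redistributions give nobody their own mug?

Count assignments avoiding every fixed point. For any j of the 5 colleagues fixed to their own mug, the other 5−j can be arranged in (5−j)! ways.
By inclusion–exclusion this is Σ_{j=0}^{5} (−1)^j C(5,j)·(5−j)!.
Computing: 120 − 120 + 60 − 20 + 5 − 1 = 44.

44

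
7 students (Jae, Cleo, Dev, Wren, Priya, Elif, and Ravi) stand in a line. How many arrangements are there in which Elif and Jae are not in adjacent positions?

3600

There are 7! = 5040 arrangements in all. If Elif and Jae are adjacent, merging them into one block gives 2·(6)! = 1440 arrangements.
So 5040 − 1440 = 3600 arrangements keep them apart.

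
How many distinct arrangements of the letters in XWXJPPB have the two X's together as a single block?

Treat the 2 copies of X as a single block. The multiset to arrange is then {XX, B, J, P, P, W}, 6 items in all.
That gives (6)!/(2!) = 360 arrangements.

360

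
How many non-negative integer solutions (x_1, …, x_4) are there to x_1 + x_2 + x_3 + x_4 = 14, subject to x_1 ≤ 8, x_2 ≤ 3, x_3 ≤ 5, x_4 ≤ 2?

30

Ignoring the caps, the number of non-negative solutions to x_1+…+x_4 = 14 is C(17,3) = 680.
Subtract solutions that violate a single cap (substitute x_i' = x_i − (cap_i+1)): x_1 ≥ 9 gives C(8,3) = 56; x_2 ≥ 4 gives C(13,3) = 286; x_3 ≥ 6 gives C(11,3) = 165; x_4 ≥ 3 gives C(14,3) = 364. Together 871.
Add back pairs where two caps are both exceeded: 4 + 0 + 10 + 35 + 120 + 56 = 225.
Subtract triples: 0 + 0 + 0 + 4 = 4.
By inclusion–exclusion the count is 680 − 871 + 225 − 4 = 30.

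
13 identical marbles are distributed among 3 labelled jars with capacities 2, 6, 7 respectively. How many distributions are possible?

6

By stars and bars, unrestricted non-negative solutions to x_1+…+x_3 = 13 number C(13+2,2) = 105.
Subtract solutions that violate a single cap (substitute x_i' = x_i − (cap_i+1)): x_1 ≥ 3 gives C(12,2) = 66; x_2 ≥ 7 gives C(8,2) = 28; x_3 ≥ 8 gives C(7,2) = 21. Together 115.
Add back pairs where two caps are both exceeded: 10 + 6 + 0 = 16.
By inclusion–exclusion the count is 105 − 115 + 16 = 6.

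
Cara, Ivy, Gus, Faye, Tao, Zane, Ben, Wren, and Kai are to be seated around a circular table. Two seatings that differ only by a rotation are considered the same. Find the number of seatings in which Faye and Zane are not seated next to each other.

Without the restriction there are (8)! = 40320 seatings.
Seatings with Faye beside Zane: treat them as a block with 2 internal orders, giving 2 × (7)! = 10080.
Subtracting, 40320 − 10080 = 30240.

30240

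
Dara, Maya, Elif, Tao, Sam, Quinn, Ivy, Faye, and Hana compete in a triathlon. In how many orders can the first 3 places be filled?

504

This is an ordered selection of 3 from 9: P(9,3).
That gives 9 × 8 × 7 = 504.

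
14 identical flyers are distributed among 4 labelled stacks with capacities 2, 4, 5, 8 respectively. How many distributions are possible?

By stars and bars, unrestricted non-negative solutions to x_1+…+x_4 = 14 number C(14+3,3) = 680.
Subtract solutions that violate a single cap (substitute x_i' = x_i − (cap_i+1)): x_1 ≥ 3 gives C(14,3) = 364; x_2 ≥ 5 gives C(12,3) = 220; x_3 ≥ 6 gives C(11,3) = 165; x_4 ≥ 9 gives C(8,3) = 56. Together 805.
Add back pairs where two caps are both exceeded: 84 + 56 + 10 + 20 + 1 + 0 = 171.
Subtract triples: 1 + 0 + 0 + 0 = 1.
By inclusion–exclusion the count is 680 − 805 + 171 − 1 = 45.

45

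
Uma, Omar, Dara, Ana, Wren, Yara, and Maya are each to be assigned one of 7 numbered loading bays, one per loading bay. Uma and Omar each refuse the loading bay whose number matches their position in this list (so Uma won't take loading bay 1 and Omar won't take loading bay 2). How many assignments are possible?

Let Aᵢ (for i ∈ {1, 2}) be the placements that put person i in their forbidden loading bay. Any j of these fix j positions, leaving (7−j)! ways to fill the rest, and there are C(2,j) ways to pick which j.
By inclusion–exclusion, the number of valid placements is Σ_{j=0}^{2} (−1)^j C(2,j)·(7−j)!.
Computing: 5040 − 1440 + 120 = 3720.

3720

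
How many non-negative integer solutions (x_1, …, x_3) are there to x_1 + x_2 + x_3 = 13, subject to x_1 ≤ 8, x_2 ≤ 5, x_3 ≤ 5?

By stars and bars, unrestricted non-negative solutions to x_1+…+x_3 = 13 number C(13+2,2) = 105.
Subtract solutions that violate a single cap (substitute x_i' = x_i − (cap_i+1)): x_1 ≥ 9 gives C(6,2) = 15; x_2 ≥ 6 gives C(9,2) = 36; x_3 ≥ 6 gives C(9,2) = 36. Together 87.
Add back pairs where two caps are both exceeded: 0 + 0 + 3 = 3.
By inclusion–exclusion the count is 105 − 87 + 3 = 21.

21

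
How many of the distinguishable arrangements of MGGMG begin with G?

6

Fix G in the first position and arrange the remaining 4 letters.
Those 4 letters have G appearing twice and M appearing twice, giving (4)!/(2!·2!) = 6.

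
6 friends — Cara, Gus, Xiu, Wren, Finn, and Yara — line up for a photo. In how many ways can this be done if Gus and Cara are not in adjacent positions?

480

There are 6! = 720 arrangements in all. If Gus and Cara are adjacent, merging them into one block gives 2·(5)! = 240 arrangements.
So 720 − 240 = 480 arrangements keep them apart.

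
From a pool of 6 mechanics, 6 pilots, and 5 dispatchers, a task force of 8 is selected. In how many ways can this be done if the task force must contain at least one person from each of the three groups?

Unrestricted: C(17,8) = 24310 ways to pick any 8 of the 17.
Subtract selections that omit an entire group: no mechanics → C(11,8) = 165; no pilots → C(11,8) = 165; no dispatchers → C(12,8) = 495.
Add back selections omitting two groups (i.e. drawn from a single group): C(6,8) + C(6,8) + C(5,8) = 0.
By inclusion–exclusion: 24310 − 825 + 0 = 23485.

23485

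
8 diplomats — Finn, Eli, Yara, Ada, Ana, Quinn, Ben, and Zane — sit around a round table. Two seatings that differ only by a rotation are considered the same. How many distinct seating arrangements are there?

Around a circle, 8 distinct people have 8!/8 = (7)! = 5040 rotationally distinct seatings.

5040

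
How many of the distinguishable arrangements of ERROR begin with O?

With the first slot taken by O, it remains to arrange the other 4 letters (ERRR).
Those 4 letters have R appearing 3 times, giving (4)!/(3!) = 4.

4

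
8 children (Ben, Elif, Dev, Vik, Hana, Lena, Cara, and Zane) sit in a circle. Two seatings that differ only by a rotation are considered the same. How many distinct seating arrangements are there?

5040

Fix one person's seat to break rotational symmetry; the remaining 7 people can be arranged in (7)! = 5040 ways.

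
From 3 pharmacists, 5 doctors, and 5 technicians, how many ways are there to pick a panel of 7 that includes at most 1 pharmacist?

Split by how many pharmacists are chosen (0 through 1).
Sum: C(3,0)·C(10,7) + C(3,1)·C(10,6) = 120 + 630 = 750.

750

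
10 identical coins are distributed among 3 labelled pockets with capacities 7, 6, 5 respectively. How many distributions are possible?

35

By stars and bars, unrestricted non-negative solutions to x_1+…+x_3 = 10 number C(10+2,2) = 66.
Subtract solutions that violate a single cap (substitute x_i' = x_i − (cap_i+1)): x_1 ≥ 8 gives C(4,2) = 6; x_2 ≥ 7 gives C(5,2) = 10; x_3 ≥ 6 gives C(6,2) = 15. Together 31.
No two caps can be exceeded simultaneously, so the pair terms are all 0.
By inclusion–exclusion the count is 66 − 31 + 0 = 35.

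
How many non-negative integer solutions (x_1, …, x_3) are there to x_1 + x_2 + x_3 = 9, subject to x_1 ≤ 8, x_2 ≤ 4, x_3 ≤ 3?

19

By stars and bars, unrestricted non-negative solutions to x_1+…+x_3 = 9 number C(9+2,2) = 55.
Subtract solutions that violate a single cap (substitute x_i' = x_i − (cap_i+1)): x_1 ≥ 9 gives C(2,2) = 1; x_2 ≥ 5 gives C(6,2) = 15; x_3 ≥ 4 gives C(7,2) = 21. Together 37.
Add back pairs where two caps are both exceeded: 0 + 0 + 1 = 1.
By inclusion–exclusion the count is 55 − 37 + 1 = 19.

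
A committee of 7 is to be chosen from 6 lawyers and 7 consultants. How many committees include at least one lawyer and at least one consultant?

Unrestricted: C(13,7) = 1716 ways to pick any 7 of the 13.
Subtract selections that omit an entire group: no lawyers → C(7,7) = 1; no consultants → C(6,7) = 0.
Both groups omitted at once is impossible, so 1716 − 1 = 1715.

1715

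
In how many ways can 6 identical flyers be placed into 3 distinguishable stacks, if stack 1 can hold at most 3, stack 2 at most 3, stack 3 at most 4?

13

Without the upper bounds there are C(8,2) = 28 ways to split 6 among 3 stacks.
Subtract solutions that violate a single cap (substitute x_i' = x_i − (cap_i+1)): x_1 ≥ 4 gives C(4,2) = 6; x_2 ≥ 4 gives C(4,2) = 6; x_3 ≥ 5 gives C(3,2) = 3. Together 15.
No two caps can be exceeded simultaneously, so the pair terms are all 0.
By inclusion–exclusion the count is 28 − 15 + 0 = 13.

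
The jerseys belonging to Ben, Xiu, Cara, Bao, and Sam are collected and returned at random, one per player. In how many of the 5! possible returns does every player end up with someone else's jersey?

44

Count assignments avoiding every fixed point. For any j of the 5 players fixed to their old jersey, the other 5−j can be arranged in (5−j)! ways.
By inclusion–exclusion this is Σ_{j=0}^{5} (−1)^j C(5,j)·(5−j)!.
Computing: 120 − 120 + 60 − 20 + 5 − 1 = 44.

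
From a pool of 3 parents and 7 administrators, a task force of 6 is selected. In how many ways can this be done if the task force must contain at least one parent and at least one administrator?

203

With no constraint there are C(10,6) = 210 possible selections.
Selections missing a whole group: no parents → C(7,6) = 7; no administrators → C(3,6) = 0.
Both groups omitted at once is impossible, so 210 − 7 = 203.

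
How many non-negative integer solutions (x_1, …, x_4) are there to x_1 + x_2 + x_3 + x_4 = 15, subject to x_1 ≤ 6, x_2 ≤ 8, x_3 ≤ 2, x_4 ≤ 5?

Ignoring the caps, the number of non-negative solutions to x_1+…+x_4 = 15 is C(18,3) = 816.
Subtract solutions that violate a single cap (substitute x_i' = x_i − (cap_i+1)): x_1 ≥ 7 gives C(11,3) = 165; x_2 ≥ 9 gives C(9,3) = 84; x_3 ≥ 3 gives C(15,3) = 455; x_4 ≥ 6 gives C(12,3) = 220. Together 924.
Add back pairs where two caps are both exceeded: 0 + 56 + 10 + 20 + 1 + 84 = 171.
By inclusion–exclusion the count is 816 − 924 + 171 = 63.

63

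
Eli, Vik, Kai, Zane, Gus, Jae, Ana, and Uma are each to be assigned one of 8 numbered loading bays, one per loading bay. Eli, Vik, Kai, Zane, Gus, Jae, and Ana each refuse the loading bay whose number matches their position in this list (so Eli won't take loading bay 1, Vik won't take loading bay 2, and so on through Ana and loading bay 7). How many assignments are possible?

Let Aᵢ (for 1 ≤ i ≤ 7) be the placements that put person i in their forbidden loading bay. Any j of these fix j positions, leaving (8−j)! ways to fill the rest, and there are C(7,j) ways to pick which j.
By inclusion–exclusion, the number of valid placements is Σ_{j=0}^{7} (−1)^j C(7,j)·(8−j)!.
Computing: 40320 − 35280 + 15120 − 4200 + 840 − 126 + 14 − 1 = 16687.

16687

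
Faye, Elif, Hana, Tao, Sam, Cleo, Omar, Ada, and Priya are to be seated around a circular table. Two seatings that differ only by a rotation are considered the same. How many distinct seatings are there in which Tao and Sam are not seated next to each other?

30240

Without the restriction there are (8)! = 40320 seatings.
Those with Tao next to Sam: fuse the pair into one unit and seat 8 units around a circle — 2·(7)! = 10080.
Subtracting, 40320 − 10080 = 30240.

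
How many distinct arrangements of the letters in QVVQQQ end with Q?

10

With the last slot taken by Q, it remains to arrange the other 5 letters (VVQQQ).
Those 5 letters have Q appearing 3 times and V appearing twice, giving (5)!/(3!·2!) = 10.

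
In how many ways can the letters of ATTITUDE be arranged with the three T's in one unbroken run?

Treat the 3 copies of T as a single block. The multiset to arrange is then {TTT, A, D, E, I, U}, 6 items in all.
All 6 items are distinct, so there are (6)! = 720 arrangements.

720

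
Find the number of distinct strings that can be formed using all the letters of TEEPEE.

The 6 letters of TEEPEE have repeats: E appearing 4 times.
Dividing 6! = 720 by 4! = 24 for the repeated letters gives 30.

30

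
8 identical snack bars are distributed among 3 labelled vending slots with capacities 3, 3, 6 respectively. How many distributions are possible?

Ignoring the caps, the number of non-negative solutions to x_1+…+x_3 = 8 is C(10,2) = 45.
Subtract solutions that violate a single cap (substitute x_i' = x_i − (cap_i+1)): x_1 ≥ 4 gives C(6,2) = 15; x_2 ≥ 4 gives C(6,2) = 15; x_3 ≥ 7 gives C(3,2) = 3. Together 33.
Add back pairs where two caps are both exceeded: 1 + 0 + 0 = 1.
By inclusion–exclusion the count is 45 − 33 + 1 = 13.

13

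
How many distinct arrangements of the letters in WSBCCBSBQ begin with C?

3360

Fix C in the first position and arrange the remaining 8 letters.
Those 8 letters have B appearing 3 times and S appearing twice, giving (8)!/(3!·2!) = 3360.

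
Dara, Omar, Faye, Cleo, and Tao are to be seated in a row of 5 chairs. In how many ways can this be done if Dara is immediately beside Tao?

48

Place the 3 others and the Dara-Tao pair as 4 objects in a line; the pair has 2 internal arrangements.
So the count is 2·(4)! = 48.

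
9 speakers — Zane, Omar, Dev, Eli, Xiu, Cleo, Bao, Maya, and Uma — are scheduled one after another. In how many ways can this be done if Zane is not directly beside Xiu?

282240

There are 9! = 362880 arrangements in all. If Zane and Xiu are adjacent, merging them into one block gives 2·(8)! = 80640 arrangements.
So 362880 − 80640 = 282240 arrangements keep them apart.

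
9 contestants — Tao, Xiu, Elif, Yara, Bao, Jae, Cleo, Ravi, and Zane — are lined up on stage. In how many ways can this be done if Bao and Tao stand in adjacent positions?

80640

Glue Bao and Tao into one block (2 internal orders), leaving 8 units to arrange in a row.
So the count is 2·(8)! = 80640.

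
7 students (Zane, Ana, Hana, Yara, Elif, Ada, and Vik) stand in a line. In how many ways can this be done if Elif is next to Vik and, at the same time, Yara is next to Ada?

Treat {Elif,Vik} as one block (2 orders) and {Yara,Ada} as another (2 orders).
That leaves 5 units to arrange: 2 × 2 × 5! = 4 × 120 = 480.

480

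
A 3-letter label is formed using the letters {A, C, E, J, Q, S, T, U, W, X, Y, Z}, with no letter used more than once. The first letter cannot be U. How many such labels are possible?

1210

The first letter has 12−1 = 11 choices (anything except U).
The remaining 2 letters are filled from the other 11 symbols without repetition: 11 × 10 = 110.
Total: 11 × 110 = 1210.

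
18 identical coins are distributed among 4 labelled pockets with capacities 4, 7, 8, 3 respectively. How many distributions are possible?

By stars and bars, unrestricted non-negative solutions to x_1+…+x_4 = 18 number C(18+3,3) = 1330.
Subtract solutions that violate a single cap (substitute x_i' = x_i − (cap_i+1)): x_1 ≥ 5 gives C(16,3) = 560; x_2 ≥ 8 gives C(13,3) = 286; x_3 ≥ 9 gives C(12,3) = 220; x_4 ≥ 4 gives C(17,3) = 680. Together 1746.
Add back pairs where two caps are both exceeded: 56 + 35 + 220 + 4 + 84 + 56 = 455.
Subtract triples: 0 + 4 + 1 + 0 = 5.
By inclusion–exclusion the count is 1330 − 1746 + 455 − 5 = 34.

34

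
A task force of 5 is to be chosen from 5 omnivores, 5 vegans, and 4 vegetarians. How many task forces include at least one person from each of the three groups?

1500

With no constraint there are C(14,5) = 2002 possible selections.
Subtract selections that omit an entire group: no omnivores → C(9,5) = 126; no vegans → C(9,5) = 126; no vegetarians → C(10,5) = 252.
Add back selections omitting two groups (i.e. drawn from a single group): C(5,5) + C(5,5) + C(4,5) = 2.
By inclusion–exclusion: 2002 − 504 + 2 = 1500.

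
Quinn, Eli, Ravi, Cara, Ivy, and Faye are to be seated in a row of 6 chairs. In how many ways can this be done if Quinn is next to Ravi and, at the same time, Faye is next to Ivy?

96

Treat {Quinn,Ravi} as one block (2 orders) and {Faye,Ivy} as another (2 orders).
That leaves 4 units to arrange: 2 × 2 × 4! = 4 × 24 = 96.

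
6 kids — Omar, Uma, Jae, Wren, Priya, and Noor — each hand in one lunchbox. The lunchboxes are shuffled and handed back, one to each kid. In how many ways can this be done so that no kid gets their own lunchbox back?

265

This is the derangement count D_6: permutations of 6 items with no fixed point.
By inclusion–exclusion this is Σ_{j=0}^{6} (−1)^j C(6,j)·(6−j)!.
Computing: 720 − 720 + 360 − 120 + 30 − 6 + 1 = 265.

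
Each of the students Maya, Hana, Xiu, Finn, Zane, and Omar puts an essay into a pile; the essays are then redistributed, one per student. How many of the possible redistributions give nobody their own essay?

Let Aᵢ be the assignments in which student i gets their own essay. We want the size of the complement of A₁∪…∪A_6.
By inclusion–exclusion this is Σ_{j=0}^{6} (−1)^j C(6,j)·(6−j)!.
Computing: 720 − 720 + 360 − 120 + 30 − 6 + 1 = 265.

265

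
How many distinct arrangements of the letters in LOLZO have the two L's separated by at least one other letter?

18

There are 5!/(2!·2!) = 30 arrangements of LOLZO in total.
Arrangements with the L's together: treat LL as one letter, giving (4)!/(2!) = 12.
Hence 30 − 12 = 18.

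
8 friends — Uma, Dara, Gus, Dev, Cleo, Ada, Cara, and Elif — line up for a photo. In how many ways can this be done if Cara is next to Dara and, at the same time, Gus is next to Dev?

2880

Treat {Cara,Dara} as one block (2 orders) and {Gus,Dev} as another (2 orders).
That leaves 6 units to arrange: 2 × 2 × 6! = 4 × 720 = 2880.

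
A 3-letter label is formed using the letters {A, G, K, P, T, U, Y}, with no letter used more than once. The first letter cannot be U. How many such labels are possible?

The first letter has 7−1 = 6 choices (anything except U).
The remaining 2 letters are filled from the other 6 symbols without repetition: 6 × 5 = 30.
Total: 6 × 30 = 180.

180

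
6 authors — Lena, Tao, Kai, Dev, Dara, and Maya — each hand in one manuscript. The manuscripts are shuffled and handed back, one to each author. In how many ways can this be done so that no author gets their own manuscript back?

265

Count assignments avoiding every fixed point. For any j of the 6 authors fixed to their own manuscript, the other 6−j can be arranged in (6−j)! ways.
By inclusion–exclusion this is Σ_{j=0}^{6} (−1)^j C(6,j)·(6−j)!.
Computing: 720 − 720 + 360 − 120 + 30 − 6 + 1 = 265.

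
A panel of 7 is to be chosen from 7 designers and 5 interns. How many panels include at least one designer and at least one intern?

791

Unrestricted: C(12,7) = 792 ways to pick any 7 of the 12.
Subtract selections that omit an entire group: no designers → C(5,7) = 0; no interns → C(7,7) = 1.
Both groups omitted at once is impossible, so 792 − 1 = 791.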